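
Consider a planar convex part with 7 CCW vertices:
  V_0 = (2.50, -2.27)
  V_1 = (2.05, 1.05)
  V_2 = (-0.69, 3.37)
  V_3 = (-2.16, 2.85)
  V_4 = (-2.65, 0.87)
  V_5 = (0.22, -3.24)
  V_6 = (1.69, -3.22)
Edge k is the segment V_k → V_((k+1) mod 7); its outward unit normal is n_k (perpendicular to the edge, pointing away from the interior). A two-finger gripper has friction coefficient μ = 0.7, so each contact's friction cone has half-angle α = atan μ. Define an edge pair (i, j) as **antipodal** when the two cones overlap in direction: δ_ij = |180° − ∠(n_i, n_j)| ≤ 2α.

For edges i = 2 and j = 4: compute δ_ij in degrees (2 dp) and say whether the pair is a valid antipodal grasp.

α = atan 0.7 = 34.99°;  2α = 69.98°
edge 2: e_2 = (-1.47, -0.52);  n_2 = (-0.3335, +0.9428)
edge 4: e_4 = (+2.87, -4.11);  n_4 = (-0.8199, -0.5725)
∠(n_2, n_4) = 105.45°
δ = |180° − 105.45°| = 74.55°
74.55° > 2α = 69.98°  →  invalid

δ = 74.55°, invalid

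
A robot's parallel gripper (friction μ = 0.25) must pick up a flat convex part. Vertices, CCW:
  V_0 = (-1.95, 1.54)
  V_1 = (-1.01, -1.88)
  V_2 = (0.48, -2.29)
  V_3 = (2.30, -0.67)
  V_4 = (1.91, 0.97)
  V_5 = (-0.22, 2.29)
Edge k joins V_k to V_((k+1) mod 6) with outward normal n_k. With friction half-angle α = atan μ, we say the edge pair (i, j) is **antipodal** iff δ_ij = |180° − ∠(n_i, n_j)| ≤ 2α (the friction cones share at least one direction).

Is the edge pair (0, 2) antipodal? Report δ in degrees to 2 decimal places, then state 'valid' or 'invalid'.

δ = 63.70°, invalid

α = atan 0.25 = 14.04°;  2α = 28.07°
edge 0: e_0 = (+0.94, -3.42);  n_0 = (-0.9642, -0.2650)
edge 2: e_2 = (+1.82, +1.62);  n_2 = (+0.6649, -0.7470)
∠(n_0, n_2) = 116.30°
δ = |180° − 116.30°| = 63.70°
63.70° > 2α = 28.07°  →  invalid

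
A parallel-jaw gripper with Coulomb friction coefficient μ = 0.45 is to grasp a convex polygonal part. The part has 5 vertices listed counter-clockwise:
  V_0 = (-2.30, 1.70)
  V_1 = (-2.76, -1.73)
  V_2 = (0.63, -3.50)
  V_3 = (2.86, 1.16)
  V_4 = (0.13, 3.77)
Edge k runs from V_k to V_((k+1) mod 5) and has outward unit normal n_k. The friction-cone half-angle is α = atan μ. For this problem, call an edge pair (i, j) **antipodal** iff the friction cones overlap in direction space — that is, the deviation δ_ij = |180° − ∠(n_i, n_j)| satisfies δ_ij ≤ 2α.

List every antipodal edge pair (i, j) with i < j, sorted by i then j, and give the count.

count = 3; pairs: (0,2), (1,3), (2,4)

α = atan 0.45 = 24.23°;  2α = 48.46°
n_0 = (-0.9911, +0.1329)
n_1 = (-0.4628, -0.8864)
n_2 = (+0.9020, -0.4317)
n_3 = (+0.6910, +0.7228)
n_4 = (-0.6485, +0.7612)
  (0,1): δ = 109.93°  ·
  (0,2): δ = 17.93°  ✓
  (0,3): δ = 53.93°  ·
  (0,4): δ = 138.06°  ·
  (1,2): δ = 88.00°  ·
  (1,3): δ = 16.14°  ✓
  (1,4): δ = 68.00°  ·
  (2,3): δ = 108.14°  ·
  (2,4): δ = 24.00°  ✓
  (3,4): δ = 95.86°  ·
antipodal pairs: 3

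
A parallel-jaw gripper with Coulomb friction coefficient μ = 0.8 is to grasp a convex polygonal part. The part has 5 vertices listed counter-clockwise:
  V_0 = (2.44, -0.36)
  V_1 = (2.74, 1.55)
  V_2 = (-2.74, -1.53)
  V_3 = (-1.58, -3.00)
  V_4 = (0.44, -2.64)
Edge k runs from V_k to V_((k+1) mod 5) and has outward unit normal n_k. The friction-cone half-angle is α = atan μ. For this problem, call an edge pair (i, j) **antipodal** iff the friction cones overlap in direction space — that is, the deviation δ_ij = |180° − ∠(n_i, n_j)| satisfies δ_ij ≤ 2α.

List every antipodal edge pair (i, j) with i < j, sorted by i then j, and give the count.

count = 4; pairs: (0,1), (0,2), (1,3), (1,4)

α = atan 0.8 = 38.66°;  2α = 77.32°
n_0 = (+0.9879, -0.1552)
n_1 = (-0.4900, +0.8717)
n_2 = (-0.7850, -0.6195)
n_3 = (+0.1755, -0.9845)
n_4 = (+0.7518, -0.6594)
  (0,1): δ = 51.74°  ✓
  (0,2): δ = 47.20°  ✓
  (0,3): δ = 109.03°  ·
  (0,4): δ = 147.67°  ·
  (1,2): δ = 81.06°  ·
  (1,3): δ = 19.23°  ✓
  (1,4): δ = 19.41°  ✓
  (2,3): δ = 118.17°  ·
  (2,4): δ = 79.53°  ·
  (3,4): δ = 141.36°  ·
antipodal pairs: 4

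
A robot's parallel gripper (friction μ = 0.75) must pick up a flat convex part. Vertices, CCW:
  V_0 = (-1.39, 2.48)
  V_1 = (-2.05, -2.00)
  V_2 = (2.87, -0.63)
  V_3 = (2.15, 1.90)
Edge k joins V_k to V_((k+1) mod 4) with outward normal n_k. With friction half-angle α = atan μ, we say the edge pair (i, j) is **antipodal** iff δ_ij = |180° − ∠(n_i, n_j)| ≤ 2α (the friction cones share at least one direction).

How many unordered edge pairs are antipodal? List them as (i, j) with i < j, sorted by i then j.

α = atan 0.75 = 36.87°;  2α = 73.74°
n_0 = (-0.9893, +0.1457)
n_1 = (+0.2682, -0.9633)
n_2 = (+0.9618, +0.2737)
n_3 = (+0.1617, +0.9868)
  (0,1): δ = 66.06°  ✓
  (0,2): δ = 24.27°  ✓
  (0,3): δ = 89.08°  ·
  (1,2): δ = 89.67°  ·
  (1,3): δ = 24.86°  ✓
  (2,3): δ = 115.19°  ·
antipodal pairs: 3

count = 3; pairs: (0,1), (0,2), (1,3)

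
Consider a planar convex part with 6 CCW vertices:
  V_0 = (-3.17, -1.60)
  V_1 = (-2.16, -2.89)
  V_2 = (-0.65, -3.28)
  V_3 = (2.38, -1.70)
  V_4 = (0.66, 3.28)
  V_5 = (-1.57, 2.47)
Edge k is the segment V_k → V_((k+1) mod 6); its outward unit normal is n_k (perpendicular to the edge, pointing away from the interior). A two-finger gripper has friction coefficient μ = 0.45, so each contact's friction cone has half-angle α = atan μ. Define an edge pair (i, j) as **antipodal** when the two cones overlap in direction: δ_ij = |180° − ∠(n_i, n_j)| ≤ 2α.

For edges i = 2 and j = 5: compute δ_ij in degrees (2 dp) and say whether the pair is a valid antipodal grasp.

α = atan 0.45 = 24.23°;  2α = 48.46°
edge 2: e_2 = (+3.03, +1.58);  n_2 = (+0.4624, -0.8867)
edge 5: e_5 = (-1.60, -4.07);  n_5 = (-0.9307, +0.3659)
∠(n_2, n_5) = 139.00°
δ = |180° − 139.00°| = 41.00°
41.00° ≤ 2α = 48.46°  →  valid

δ = 41.00°, valid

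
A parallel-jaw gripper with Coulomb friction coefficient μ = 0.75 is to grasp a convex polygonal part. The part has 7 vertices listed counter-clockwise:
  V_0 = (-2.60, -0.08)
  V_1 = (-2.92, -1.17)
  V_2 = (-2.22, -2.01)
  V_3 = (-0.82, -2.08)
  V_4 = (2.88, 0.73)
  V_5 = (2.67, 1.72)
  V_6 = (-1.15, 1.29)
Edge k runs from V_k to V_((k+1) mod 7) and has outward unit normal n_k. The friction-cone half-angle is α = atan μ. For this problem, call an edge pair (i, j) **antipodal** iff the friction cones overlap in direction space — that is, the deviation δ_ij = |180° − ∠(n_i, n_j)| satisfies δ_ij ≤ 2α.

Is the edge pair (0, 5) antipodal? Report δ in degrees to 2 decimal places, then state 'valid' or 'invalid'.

α = atan 0.75 = 36.87°;  2α = 73.74°
edge 0: e_0 = (-0.32, -1.09);  n_0 = (-0.9595, +0.2817)
edge 5: e_5 = (-3.82, -0.43);  n_5 = (-0.1119, +0.9937)
∠(n_0, n_5) = 67.22°
δ = |180° − 67.22°| = 112.78°
112.78° > 2α = 73.74°  →  invalid

δ = 112.78°, invalid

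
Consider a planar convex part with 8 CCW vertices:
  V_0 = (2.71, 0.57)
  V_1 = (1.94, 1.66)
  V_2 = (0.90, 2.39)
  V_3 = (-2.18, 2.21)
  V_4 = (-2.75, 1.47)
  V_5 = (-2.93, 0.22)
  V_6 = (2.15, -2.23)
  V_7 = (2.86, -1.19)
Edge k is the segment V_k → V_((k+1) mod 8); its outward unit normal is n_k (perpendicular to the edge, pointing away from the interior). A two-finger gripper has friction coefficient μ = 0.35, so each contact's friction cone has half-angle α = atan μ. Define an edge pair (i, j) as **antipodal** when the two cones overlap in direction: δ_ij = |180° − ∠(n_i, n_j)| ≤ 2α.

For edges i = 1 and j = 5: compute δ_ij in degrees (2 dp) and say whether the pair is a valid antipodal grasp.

α = atan 0.35 = 19.29°;  2α = 38.58°
edge 1: e_1 = (-1.04, +0.73);  n_1 = (+0.5745, +0.8185)
edge 5: e_5 = (+5.08, -2.45);  n_5 = (-0.4344, -0.9007)
∠(n_1, n_5) = 170.68°
δ = |180° − 170.68°| = 9.32°
9.32° ≤ 2α = 38.58°  →  valid

δ = 9.32°, valid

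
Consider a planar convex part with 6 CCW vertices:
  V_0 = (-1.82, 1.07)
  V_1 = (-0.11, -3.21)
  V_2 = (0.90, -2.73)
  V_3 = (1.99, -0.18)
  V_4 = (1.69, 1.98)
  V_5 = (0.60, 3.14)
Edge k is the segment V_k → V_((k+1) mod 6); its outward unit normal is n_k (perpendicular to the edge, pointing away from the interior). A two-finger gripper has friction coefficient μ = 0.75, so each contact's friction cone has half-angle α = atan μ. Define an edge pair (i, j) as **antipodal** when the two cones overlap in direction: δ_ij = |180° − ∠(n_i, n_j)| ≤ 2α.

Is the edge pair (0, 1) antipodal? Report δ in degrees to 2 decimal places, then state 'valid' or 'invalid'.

α = atan 0.75 = 36.87°;  2α = 73.74°
edge 0: e_0 = (+1.71, -4.28);  n_0 = (-0.9286, -0.3710)
edge 1: e_1 = (+1.01, +0.48);  n_1 = (+0.4292, -0.9032)
∠(n_0, n_1) = 93.64°
δ = |180° − 93.64°| = 86.36°
86.36° > 2α = 73.74°  →  invalid

δ = 86.36°, invalid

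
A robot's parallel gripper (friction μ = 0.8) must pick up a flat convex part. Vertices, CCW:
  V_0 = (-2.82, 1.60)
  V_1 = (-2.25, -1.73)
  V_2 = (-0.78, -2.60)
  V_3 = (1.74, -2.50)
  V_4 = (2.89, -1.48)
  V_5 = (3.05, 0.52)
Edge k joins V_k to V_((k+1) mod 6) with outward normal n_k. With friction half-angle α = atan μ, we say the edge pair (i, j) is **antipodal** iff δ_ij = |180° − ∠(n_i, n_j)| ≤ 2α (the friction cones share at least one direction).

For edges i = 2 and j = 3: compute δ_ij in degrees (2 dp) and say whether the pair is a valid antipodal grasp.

δ = 140.70°, invalid

α = atan 0.8 = 38.66°;  2α = 77.32°
edge 2: e_2 = (+2.52, +0.10);  n_2 = (+0.0397, -0.9992)
edge 3: e_3 = (+1.15, +1.02);  n_3 = (+0.6636, -0.7481)
∠(n_2, n_3) = 39.30°
δ = |180° − 39.30°| = 140.70°
140.70° > 2α = 77.32°  →  invalid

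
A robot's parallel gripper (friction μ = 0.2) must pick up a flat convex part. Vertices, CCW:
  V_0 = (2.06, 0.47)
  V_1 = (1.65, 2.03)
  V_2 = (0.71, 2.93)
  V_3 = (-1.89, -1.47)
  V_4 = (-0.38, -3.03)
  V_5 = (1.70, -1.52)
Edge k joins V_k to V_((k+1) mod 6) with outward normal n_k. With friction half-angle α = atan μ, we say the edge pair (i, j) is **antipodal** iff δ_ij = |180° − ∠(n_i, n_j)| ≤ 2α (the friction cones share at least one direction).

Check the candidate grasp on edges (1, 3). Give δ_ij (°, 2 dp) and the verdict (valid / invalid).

α = atan 0.2 = 11.31°;  2α = 22.62°
edge 1: e_1 = (-0.94, +0.90);  n_1 = (+0.6916, +0.7223)
edge 3: e_3 = (+1.51, -1.56);  n_3 = (-0.7185, -0.6955)
∠(n_1, n_3) = 177.82°
δ = |180° − 177.82°| = 2.18°
2.18° ≤ 2α = 22.62°  →  valid

δ = 2.18°, valid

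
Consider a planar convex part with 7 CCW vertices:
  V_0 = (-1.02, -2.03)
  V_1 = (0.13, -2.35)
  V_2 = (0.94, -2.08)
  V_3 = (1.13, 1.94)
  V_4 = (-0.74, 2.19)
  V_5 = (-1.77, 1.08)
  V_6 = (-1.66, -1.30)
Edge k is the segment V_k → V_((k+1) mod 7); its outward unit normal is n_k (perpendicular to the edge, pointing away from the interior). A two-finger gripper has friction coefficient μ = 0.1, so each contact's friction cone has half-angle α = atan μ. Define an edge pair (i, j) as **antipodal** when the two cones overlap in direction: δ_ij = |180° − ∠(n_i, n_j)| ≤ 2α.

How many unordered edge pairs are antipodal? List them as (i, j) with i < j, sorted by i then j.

count = 2; pairs: (0,3), (2,5)

α = atan 0.1 = 5.71°;  2α = 11.42°
n_0 = (-0.2681, -0.9634)
n_1 = (+0.3162, -0.9487)
n_2 = (+0.9989, -0.0472)
n_3 = (+0.1325, +0.9912)
n_4 = (-0.7330, +0.6802)
n_5 = (-0.9989, -0.0462)
n_6 = (-0.7519, -0.6592)
  (0,1): δ = 146.02°  ·
  (0,2): δ = 77.16°  ·
  (0,3): δ = 7.94°  ✓
  (0,4): δ = 62.69°  ·
  (0,5): δ = 108.20°  ·
  (0,6): δ = 146.79°  ·
  (1,2): δ = 111.14°  ·
  (1,3): δ = 26.05°  ·
  (1,4): δ = 28.71°  ·
  (1,5): δ = 74.21°  ·
  (1,6): δ = 112.81°  ·
  (2,3): δ = 94.91°  ·
  (2,4): δ = 40.15°  ·
  (2,5): δ = 5.35°  ✓
  (2,6): δ = 43.95°  ·
  (3,4): δ = 125.24°  ·
  (3,5): δ = 79.74°  ·
  (3,6): δ = 41.14°  ·
  (4,5): δ = 134.49°  ·
  (4,6): δ = 95.90°  ·
  (5,6): δ = 141.40°  ·
antipodal pairs: 2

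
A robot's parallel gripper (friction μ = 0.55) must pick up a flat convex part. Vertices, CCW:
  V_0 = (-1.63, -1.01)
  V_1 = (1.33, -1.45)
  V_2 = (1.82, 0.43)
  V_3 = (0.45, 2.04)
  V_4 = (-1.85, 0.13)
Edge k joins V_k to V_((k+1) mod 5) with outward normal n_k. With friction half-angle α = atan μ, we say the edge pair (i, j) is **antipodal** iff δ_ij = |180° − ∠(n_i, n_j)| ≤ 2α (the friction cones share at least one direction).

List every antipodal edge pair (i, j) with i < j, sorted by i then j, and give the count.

α = atan 0.55 = 28.81°;  2α = 57.62°
n_0 = (-0.1470, -0.9891)
n_1 = (+0.9677, -0.2522)
n_2 = (+0.7616, +0.6481)
n_3 = (-0.6389, +0.7693)
n_4 = (-0.9819, -0.1895)
  (0,1): δ = 96.15°  ·
  (0,2): δ = 41.15°  ✓
  (0,3): δ = 48.16°  ✓
  (0,4): δ = 109.38°  ·
  (1,2): δ = 125.00°  ·
  (1,3): δ = 35.68°  ✓
  (1,4): δ = 25.53°  ✓
  (2,3): δ = 90.69°  ·
  (2,4): δ = 29.47°  ✓
  (3,4): δ = 118.78°  ·
antipodal pairs: 5

count = 5; pairs: (0,2), (0,3), (1,3), (1,4), (2,4)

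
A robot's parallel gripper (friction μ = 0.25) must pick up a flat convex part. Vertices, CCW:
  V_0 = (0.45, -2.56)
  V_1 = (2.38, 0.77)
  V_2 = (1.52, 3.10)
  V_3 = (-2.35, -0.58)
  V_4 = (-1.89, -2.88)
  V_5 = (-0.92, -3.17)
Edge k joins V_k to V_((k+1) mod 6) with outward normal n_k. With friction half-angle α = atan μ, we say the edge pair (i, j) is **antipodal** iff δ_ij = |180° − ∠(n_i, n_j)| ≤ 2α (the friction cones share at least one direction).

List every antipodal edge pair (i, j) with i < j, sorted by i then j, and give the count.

α = atan 0.25 = 14.04°;  2α = 28.07°
n_0 = (+0.8652, -0.5014)
n_1 = (+0.9381, +0.3463)
n_2 = (-0.6891, +0.7247)
n_3 = (-0.9806, -0.1961)
n_4 = (-0.2864, -0.9581)
n_5 = (+0.4068, -0.9135)
  (0,1): δ = 129.65°  ·
  (0,2): δ = 16.35°  ✓
  (0,3): δ = 41.41°  ·
  (0,4): δ = 103.45°  ·
  (0,5): δ = 144.10°  ·
  (1,2): δ = 66.70°  ·
  (1,3): δ = 8.95°  ✓
  (1,4): δ = 53.10°  ·
  (1,5): δ = 93.74°  ·
  (2,3): δ = 122.25°  ·
  (2,4): δ = 60.20°  ·
  (2,5): δ = 19.56°  ✓
  (3,4): δ = 117.95°  ·
  (3,5): δ = 77.31°  ·
  (4,5): δ = 139.35°  ·
antipodal pairs: 3

count = 3; pairs: (0,2), (1,3), (2,5)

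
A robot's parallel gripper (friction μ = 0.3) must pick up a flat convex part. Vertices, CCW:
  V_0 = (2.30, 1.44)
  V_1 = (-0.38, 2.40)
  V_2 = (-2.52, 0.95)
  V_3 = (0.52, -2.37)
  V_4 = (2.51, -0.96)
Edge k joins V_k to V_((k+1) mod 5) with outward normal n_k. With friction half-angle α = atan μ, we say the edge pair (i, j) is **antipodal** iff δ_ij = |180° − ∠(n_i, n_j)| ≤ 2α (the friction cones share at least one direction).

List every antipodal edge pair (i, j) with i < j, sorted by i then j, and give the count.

count = 2; pairs: (0,2), (1,3)

α = atan 0.3 = 16.70°;  2α = 33.40°
n_0 = (+0.3372, +0.9414)
n_1 = (-0.5609, +0.8279)
n_2 = (-0.7375, -0.6753)
n_3 = (+0.5781, -0.8159)
n_4 = (+0.9962, +0.0872)
  (0,1): δ = 126.17°  ·
  (0,2): δ = 27.81°  ✓
  (0,3): δ = 55.03°  ·
  (0,4): δ = 114.71°  ·
  (1,2): δ = 81.64°  ·
  (1,3): δ = 1.20°  ✓
  (1,4): δ = 60.88°  ·
  (2,3): δ = 97.16°  ·
  (2,4): δ = 37.48°  ·
  (3,4): δ = 120.32°  ·
antipodal pairs: 2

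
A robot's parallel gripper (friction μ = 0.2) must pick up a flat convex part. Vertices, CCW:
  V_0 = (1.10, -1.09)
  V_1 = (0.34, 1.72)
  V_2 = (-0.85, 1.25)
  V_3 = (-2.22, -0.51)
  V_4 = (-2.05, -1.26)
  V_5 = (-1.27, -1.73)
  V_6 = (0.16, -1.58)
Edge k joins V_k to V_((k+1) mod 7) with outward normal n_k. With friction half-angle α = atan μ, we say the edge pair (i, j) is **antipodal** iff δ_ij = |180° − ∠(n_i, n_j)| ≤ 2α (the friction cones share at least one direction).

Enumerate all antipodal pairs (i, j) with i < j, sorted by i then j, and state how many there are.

count = 3; pairs: (0,3), (1,5), (1,6)

α = atan 0.2 = 11.31°;  2α = 22.62°
n_0 = (+0.9653, +0.2611)
n_1 = (-0.3673, +0.9301)
n_2 = (-0.7891, +0.6143)
n_3 = (-0.9753, -0.2211)
n_4 = (-0.5161, -0.8565)
n_5 = (+0.1043, -0.9945)
n_6 = (+0.4622, -0.8868)
  (0,1): δ = 83.58°  ·
  (0,2): δ = 53.03°  ·
  (0,3): δ = 2.36°  ✓
  (0,4): δ = 43.79°  ·
  (0,5): δ = 80.85°  ·
  (0,6): δ = 102.40°  ·
  (1,2): δ = 149.45°  ·
  (1,3): δ = 98.78°  ·
  (1,4): δ = 52.62°  ·
  (1,5): δ = 15.56°  ✓
  (1,6): δ = 5.98°  ✓
  (2,3): δ = 129.33°  ·
  (2,4): δ = 83.17°  ·
  (2,5): δ = 46.11°  ·
  (2,6): δ = 24.57°  ·
  (3,4): δ = 133.84°  ·
  (3,5): δ = 96.78°  ·
  (3,6): δ = 75.24°  ·
  (4,5): δ = 142.94°  ·
  (4,6): δ = 121.40°  ·
  (5,6): δ = 158.46°  ·
antipodal pairs: 3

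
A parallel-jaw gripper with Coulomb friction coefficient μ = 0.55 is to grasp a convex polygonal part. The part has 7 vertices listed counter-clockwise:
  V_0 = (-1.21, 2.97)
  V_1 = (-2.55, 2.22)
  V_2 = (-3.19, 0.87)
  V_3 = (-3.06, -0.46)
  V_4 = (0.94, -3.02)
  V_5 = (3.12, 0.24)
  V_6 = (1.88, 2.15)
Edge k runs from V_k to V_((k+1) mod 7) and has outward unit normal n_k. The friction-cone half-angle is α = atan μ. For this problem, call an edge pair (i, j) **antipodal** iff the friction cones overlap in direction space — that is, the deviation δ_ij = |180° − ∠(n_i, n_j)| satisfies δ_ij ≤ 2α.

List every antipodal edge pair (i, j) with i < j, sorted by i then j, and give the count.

α = atan 0.55 = 28.81°;  2α = 57.62°
n_0 = (-0.4884, +0.8726)
n_1 = (-0.9036, +0.4284)
n_2 = (-0.9953, -0.0973)
n_3 = (-0.5391, -0.8423)
n_4 = (+0.8313, -0.5559)
n_5 = (+0.8387, +0.5445)
n_6 = (+0.2565, +0.9665)
  (0,1): δ = 144.60°  ·
  (0,2): δ = 113.65°  ·
  (0,3): δ = 61.86°  ·
  (0,4): δ = 26.99°  ✓
  (0,5): δ = 93.76°  ·
  (0,6): δ = 135.90°  ·
  (1,2): δ = 149.05°  ·
  (1,3): δ = 97.25°  ·
  (1,4): δ = 8.41°  ✓
  (1,5): δ = 58.36°  ·
  (1,6): δ = 100.50°  ·
  (2,3): δ = 128.20°  ·
  (2,4): δ = 39.35°  ✓
  (2,5): δ = 27.41°  ✓
  (2,6): δ = 69.56°  ·
  (3,4): δ = 91.15°  ·
  (3,5): δ = 24.39°  ✓
  (3,6): δ = 17.76°  ✓
  (4,5): δ = 113.24°  ·
  (4,6): δ = 71.09°  ·
  (5,6): δ = 137.85°  ·
antipodal pairs: 6

count = 6; pairs: (0,4), (1,4), (2,4), (2,5), (3,5), (3,6)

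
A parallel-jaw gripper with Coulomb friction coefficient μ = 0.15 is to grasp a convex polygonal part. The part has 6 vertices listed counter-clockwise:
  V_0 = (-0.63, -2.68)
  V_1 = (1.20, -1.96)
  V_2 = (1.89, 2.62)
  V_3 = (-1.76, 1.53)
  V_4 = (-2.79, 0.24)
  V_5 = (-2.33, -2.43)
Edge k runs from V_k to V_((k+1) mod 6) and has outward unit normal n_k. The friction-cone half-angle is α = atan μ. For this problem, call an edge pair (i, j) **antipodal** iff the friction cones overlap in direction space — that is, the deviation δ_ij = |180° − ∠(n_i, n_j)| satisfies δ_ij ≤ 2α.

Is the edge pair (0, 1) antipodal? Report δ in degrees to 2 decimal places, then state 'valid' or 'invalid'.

α = atan 0.15 = 8.53°;  2α = 17.06°
edge 0: e_0 = (+1.83, +0.72);  n_0 = (+0.3661, -0.9306)
edge 1: e_1 = (+0.69, +4.58);  n_1 = (+0.9888, -0.1490)
∠(n_0, n_1) = 59.96°
δ = |180° − 59.96°| = 120.04°
120.04° > 2α = 17.06°  →  invalid

δ = 120.04°, invalid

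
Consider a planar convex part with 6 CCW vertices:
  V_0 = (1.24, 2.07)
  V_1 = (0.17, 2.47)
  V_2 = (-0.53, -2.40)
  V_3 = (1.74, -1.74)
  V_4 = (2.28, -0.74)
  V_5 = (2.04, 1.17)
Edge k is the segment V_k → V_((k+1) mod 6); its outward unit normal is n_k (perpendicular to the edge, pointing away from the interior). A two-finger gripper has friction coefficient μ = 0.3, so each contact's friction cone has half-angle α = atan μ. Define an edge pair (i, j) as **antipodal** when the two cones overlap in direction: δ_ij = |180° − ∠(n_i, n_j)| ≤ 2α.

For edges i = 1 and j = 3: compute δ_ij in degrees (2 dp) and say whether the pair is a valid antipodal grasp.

δ = 20.19°, valid

α = atan 0.3 = 16.70°;  2α = 33.40°
edge 1: e_1 = (-0.70, -4.87);  n_1 = (-0.9898, +0.1423)
edge 3: e_3 = (+0.54, +1.00);  n_3 = (+0.8799, -0.4751)
∠(n_1, n_3) = 159.81°
δ = |180° − 159.81°| = 20.19°
20.19° ≤ 2α = 33.40°  →  valid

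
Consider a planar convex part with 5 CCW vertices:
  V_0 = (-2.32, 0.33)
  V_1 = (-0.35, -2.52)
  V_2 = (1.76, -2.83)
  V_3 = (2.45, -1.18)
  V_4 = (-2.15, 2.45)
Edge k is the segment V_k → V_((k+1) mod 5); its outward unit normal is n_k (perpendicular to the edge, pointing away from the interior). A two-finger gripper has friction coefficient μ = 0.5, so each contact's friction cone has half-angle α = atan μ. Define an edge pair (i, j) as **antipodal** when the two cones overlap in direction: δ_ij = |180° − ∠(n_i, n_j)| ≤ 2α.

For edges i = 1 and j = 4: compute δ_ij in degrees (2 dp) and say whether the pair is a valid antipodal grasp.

α = atan 0.5 = 26.57°;  2α = 53.13°
edge 1: e_1 = (+2.11, -0.31);  n_1 = (-0.1454, -0.9894)
edge 4: e_4 = (-0.17, -2.12);  n_4 = (-0.9968, +0.0799)
∠(n_1, n_4) = 86.23°
δ = |180° − 86.23°| = 93.77°
93.77° > 2α = 53.13°  →  invalid

δ = 93.77°, invalid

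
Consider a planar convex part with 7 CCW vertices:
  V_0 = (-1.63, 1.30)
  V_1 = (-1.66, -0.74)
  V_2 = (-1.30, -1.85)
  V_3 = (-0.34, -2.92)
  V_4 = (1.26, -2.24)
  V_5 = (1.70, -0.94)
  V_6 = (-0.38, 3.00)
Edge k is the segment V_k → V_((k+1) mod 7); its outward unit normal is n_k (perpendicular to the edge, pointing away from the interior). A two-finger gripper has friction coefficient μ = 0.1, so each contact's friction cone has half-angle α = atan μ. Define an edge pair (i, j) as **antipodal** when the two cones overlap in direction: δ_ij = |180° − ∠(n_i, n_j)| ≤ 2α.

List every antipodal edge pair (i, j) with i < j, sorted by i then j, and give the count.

α = atan 0.1 = 5.71°;  2α = 11.42°
n_0 = (-0.9999, +0.0147)
n_1 = (-0.9512, -0.3085)
n_2 = (-0.7443, -0.6678)
n_3 = (+0.3911, -0.9203)
n_4 = (+0.9472, -0.3206)
n_5 = (+0.8843, +0.4669)
n_6 = (-0.8057, +0.5924)
  (0,1): δ = 161.19°  ·
  (0,2): δ = 137.26°  ·
  (0,3): δ = 66.13°  ·
  (0,4): δ = 17.86°  ·
  (0,5): δ = 28.67°  ·
  (0,6): δ = 144.52°  ·
  (1,2): δ = 156.07°  ·
  (1,3): δ = 84.94°  ·
  (1,4): δ = 36.67°  ·
  (1,5): δ = 9.86°  ✓
  (1,6): δ = 125.70°  ·
  (2,3): δ = 108.87°  ·
  (2,4): δ = 60.60°  ·
  (2,5): δ = 14.07°  ·
  (2,6): δ = 101.77°  ·
  (3,4): δ = 131.72°  ·
  (3,5): δ = 85.20°  ·
  (3,6): δ = 30.65°  ·
  (4,5): δ = 133.47°  ·
  (4,6): δ = 17.63°  ·
  (5,6): δ = 64.16°  ·
antipodal pairs: 1

count = 1; pairs: (1,5)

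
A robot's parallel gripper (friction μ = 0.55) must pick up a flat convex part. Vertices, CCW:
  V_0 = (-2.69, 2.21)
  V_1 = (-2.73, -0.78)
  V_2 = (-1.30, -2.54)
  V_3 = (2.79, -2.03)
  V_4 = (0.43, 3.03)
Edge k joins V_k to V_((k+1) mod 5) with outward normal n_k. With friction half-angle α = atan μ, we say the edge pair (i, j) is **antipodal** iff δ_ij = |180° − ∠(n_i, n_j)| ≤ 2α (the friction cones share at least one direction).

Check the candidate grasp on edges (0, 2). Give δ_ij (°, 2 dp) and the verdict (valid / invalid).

α = atan 0.55 = 28.81°;  2α = 57.62°
edge 0: e_0 = (-0.04, -2.99);  n_0 = (-0.9999, +0.0134)
edge 2: e_2 = (+4.09, +0.51);  n_2 = (+0.1237, -0.9923)
∠(n_0, n_2) = 97.87°
δ = |180° − 97.87°| = 82.13°
82.13° > 2α = 57.62°  →  invalid

δ = 82.13°, invalid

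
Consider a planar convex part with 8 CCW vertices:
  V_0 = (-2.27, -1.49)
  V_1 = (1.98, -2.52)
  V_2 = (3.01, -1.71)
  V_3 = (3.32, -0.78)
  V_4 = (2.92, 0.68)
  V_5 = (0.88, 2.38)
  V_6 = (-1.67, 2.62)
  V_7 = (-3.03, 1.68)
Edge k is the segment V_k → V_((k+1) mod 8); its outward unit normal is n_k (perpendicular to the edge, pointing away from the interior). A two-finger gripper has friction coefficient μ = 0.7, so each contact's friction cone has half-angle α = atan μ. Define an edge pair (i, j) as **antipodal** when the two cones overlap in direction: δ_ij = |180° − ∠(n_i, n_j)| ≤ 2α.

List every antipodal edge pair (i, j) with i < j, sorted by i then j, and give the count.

count = 11; pairs: (0,3), (0,4), (0,5), (0,6), (1,5), (1,6), (1,7), (2,6), (2,7), (3,7), (4,7)

α = atan 0.7 = 34.99°;  2α = 69.98°
n_0 = (-0.2355, -0.9719)
n_1 = (+0.6182, -0.7861)
n_2 = (+0.9487, -0.3162)
n_3 = (+0.9645, +0.2642)
n_4 = (+0.6402, +0.7682)
n_5 = (+0.0937, +0.9956)
n_6 = (-0.5686, +0.8226)
n_7 = (-0.9724, -0.2331)
  (0,1): δ = 128.20°  ·
  (0,2): δ = 94.81°  ·
  (0,3): δ = 61.06°  ✓
  (0,4): δ = 26.18°  ✓
  (0,5): δ = 8.25°  ✓
  (0,6): δ = 48.27°  ✓
  (0,7): δ = 117.11°  ·
  (1,2): δ = 146.62°  ·
  (1,3): δ = 112.86°  ·
  (1,4): δ = 77.99°  ·
  (1,5): δ = 43.56°  ✓
  (1,6): δ = 3.53°  ✓
  (1,7): δ = 65.30°  ✓
  (2,3): δ = 146.24°  ·
  (2,4): δ = 111.37°  ·
  (2,5): δ = 76.94°  ·
  (2,6): δ = 36.91°  ✓
  (2,7): δ = 31.92°  ✓
  (3,4): δ = 145.13°  ·
  (3,5): δ = 110.70°  ·
  (3,6): δ = 70.67°  ·
  (3,7): δ = 1.84°  ✓
  (4,5): δ = 145.57°  ·
  (4,6): δ = 105.54°  ·
  (4,7): δ = 36.71°  ✓
  (5,6): δ = 139.97°  ·
  (5,7): δ = 71.14°  ·
  (6,7): δ = 111.17°  ·
antipodal pairs: 11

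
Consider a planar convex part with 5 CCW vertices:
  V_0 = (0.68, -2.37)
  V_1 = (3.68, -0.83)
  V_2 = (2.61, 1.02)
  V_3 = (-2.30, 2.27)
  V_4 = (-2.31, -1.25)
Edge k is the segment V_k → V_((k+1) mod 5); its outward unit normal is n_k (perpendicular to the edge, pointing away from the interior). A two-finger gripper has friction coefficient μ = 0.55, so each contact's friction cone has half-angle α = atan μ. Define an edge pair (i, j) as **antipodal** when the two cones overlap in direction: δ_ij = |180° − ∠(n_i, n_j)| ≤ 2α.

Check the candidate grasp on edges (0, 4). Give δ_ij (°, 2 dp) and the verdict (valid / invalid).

δ = 132.29°, invalid

α = atan 0.55 = 28.81°;  2α = 57.62°
edge 0: e_0 = (+3.00, +1.54);  n_0 = (+0.4567, -0.8896)
edge 4: e_4 = (+2.99, -1.12);  n_4 = (-0.3508, -0.9365)
∠(n_0, n_4) = 47.71°
δ = |180° − 47.71°| = 132.29°
132.29° > 2α = 57.62°  →  invalid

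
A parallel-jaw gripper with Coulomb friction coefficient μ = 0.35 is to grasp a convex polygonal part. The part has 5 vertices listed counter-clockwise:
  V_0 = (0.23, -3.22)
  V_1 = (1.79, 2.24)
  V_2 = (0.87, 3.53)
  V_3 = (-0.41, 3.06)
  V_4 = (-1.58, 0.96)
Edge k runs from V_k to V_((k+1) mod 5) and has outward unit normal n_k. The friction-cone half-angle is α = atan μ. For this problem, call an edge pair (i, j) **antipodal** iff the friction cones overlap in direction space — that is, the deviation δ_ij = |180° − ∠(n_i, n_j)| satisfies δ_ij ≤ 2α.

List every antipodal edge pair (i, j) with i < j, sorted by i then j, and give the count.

α = atan 0.35 = 19.29°;  2α = 38.58°
n_0 = (+0.9615, -0.2747)
n_1 = (+0.8142, +0.5806)
n_2 = (-0.3447, +0.9387)
n_3 = (-0.8736, +0.4867)
n_4 = (-0.9177, -0.3974)
  (0,1): δ = 128.56°  ·
  (0,2): δ = 53.89°  ·
  (0,3): δ = 13.18°  ✓
  (0,4): δ = 39.36°  ·
  (1,2): δ = 105.33°  ·
  (1,3): δ = 64.62°  ·
  (1,4): δ = 12.08°  ✓
  (2,3): δ = 139.29°  ·
  (2,4): δ = 86.75°  ·
  (3,4): δ = 127.46°  ·
antipodal pairs: 2

count = 2; pairs: (0,3), (1,4)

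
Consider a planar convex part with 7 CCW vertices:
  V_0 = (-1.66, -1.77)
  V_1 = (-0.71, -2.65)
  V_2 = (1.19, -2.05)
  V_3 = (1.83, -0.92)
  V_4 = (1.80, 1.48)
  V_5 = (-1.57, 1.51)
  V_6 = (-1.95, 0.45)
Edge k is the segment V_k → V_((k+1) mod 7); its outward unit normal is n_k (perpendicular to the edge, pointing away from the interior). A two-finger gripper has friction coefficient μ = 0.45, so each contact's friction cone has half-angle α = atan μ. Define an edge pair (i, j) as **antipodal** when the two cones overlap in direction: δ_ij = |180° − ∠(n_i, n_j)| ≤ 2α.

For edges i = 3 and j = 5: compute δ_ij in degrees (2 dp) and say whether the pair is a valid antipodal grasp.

δ = 20.44°, valid

α = atan 0.45 = 24.23°;  2α = 48.46°
edge 3: e_3 = (-0.03, +2.40);  n_3 = (+0.9999, +0.0125)
edge 5: e_5 = (-0.38, -1.06);  n_5 = (-0.9413, +0.3375)
∠(n_3, n_5) = 159.56°
δ = |180° − 159.56°| = 20.44°
20.44° ≤ 2α = 48.46°  →  valid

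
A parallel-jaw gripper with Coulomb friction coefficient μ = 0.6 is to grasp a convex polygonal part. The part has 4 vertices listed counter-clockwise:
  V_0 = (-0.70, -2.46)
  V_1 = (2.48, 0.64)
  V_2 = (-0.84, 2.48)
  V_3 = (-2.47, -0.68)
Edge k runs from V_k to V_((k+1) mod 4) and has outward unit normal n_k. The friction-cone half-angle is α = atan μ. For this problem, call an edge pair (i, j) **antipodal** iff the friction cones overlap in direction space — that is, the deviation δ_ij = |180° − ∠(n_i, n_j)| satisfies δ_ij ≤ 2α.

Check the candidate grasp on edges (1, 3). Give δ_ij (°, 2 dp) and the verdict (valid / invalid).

δ = 16.17°, valid

α = atan 0.6 = 30.96°;  2α = 61.93°
edge 1: e_1 = (-3.32, +1.84);  n_1 = (+0.4847, +0.8747)
edge 3: e_3 = (+1.77, -1.78);  n_3 = (-0.7091, -0.7051)
∠(n_1, n_3) = 163.83°
δ = |180° − 163.83°| = 16.17°
16.17° ≤ 2α = 61.93°  →  valid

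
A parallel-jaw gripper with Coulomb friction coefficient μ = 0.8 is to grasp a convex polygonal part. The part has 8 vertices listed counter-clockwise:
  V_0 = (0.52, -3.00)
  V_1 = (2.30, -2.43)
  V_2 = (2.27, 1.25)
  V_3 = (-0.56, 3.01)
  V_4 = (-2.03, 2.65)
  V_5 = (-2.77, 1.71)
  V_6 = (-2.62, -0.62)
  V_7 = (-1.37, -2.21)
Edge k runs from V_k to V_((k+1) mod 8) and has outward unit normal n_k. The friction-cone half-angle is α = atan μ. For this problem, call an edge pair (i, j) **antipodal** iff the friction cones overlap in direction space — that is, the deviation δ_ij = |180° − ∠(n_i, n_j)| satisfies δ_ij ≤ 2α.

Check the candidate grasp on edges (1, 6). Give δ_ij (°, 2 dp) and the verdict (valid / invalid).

α = atan 0.8 = 38.66°;  2α = 77.32°
edge 1: e_1 = (-0.03, +3.68);  n_1 = (+1.0000, +0.0082)
edge 6: e_6 = (+1.25, -1.59);  n_6 = (-0.7861, -0.6180)
∠(n_1, n_6) = 142.29°
δ = |180° − 142.29°| = 37.71°
37.71° ≤ 2α = 77.32°  →  valid

δ = 37.71°, valid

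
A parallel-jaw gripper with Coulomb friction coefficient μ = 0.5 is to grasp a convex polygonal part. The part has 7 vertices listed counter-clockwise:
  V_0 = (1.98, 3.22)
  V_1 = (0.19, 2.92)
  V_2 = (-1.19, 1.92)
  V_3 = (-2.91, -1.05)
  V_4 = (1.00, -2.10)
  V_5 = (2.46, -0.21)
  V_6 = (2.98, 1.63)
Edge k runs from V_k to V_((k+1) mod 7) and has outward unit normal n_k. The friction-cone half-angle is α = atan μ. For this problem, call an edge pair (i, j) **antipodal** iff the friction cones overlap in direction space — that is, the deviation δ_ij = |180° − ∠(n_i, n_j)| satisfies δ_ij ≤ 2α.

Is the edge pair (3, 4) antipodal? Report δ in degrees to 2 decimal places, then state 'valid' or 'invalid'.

α = atan 0.5 = 26.57°;  2α = 53.13°
edge 3: e_3 = (+3.91, -1.05);  n_3 = (-0.2594, -0.9658)
edge 4: e_4 = (+1.46, +1.89);  n_4 = (+0.7914, -0.6113)
∠(n_3, n_4) = 67.35°
δ = |180° − 67.35°| = 112.65°
112.65° > 2α = 53.13°  →  invalid

δ = 112.65°, invalid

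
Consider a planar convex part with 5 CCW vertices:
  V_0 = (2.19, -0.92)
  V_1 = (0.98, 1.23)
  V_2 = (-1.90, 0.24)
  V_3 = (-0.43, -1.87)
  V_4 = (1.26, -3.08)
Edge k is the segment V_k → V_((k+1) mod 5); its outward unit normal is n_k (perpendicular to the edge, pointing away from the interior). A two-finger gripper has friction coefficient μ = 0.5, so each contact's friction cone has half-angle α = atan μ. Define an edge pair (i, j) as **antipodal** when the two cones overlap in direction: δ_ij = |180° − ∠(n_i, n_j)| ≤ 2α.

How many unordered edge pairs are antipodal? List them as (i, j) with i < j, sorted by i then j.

count = 3; pairs: (0,2), (0,3), (1,4)

α = atan 0.5 = 26.57°;  2α = 53.13°
n_0 = (+0.8715, +0.4905)
n_1 = (-0.3251, +0.9457)
n_2 = (-0.8205, -0.5716)
n_3 = (-0.5821, -0.8131)
n_4 = (+0.9185, -0.3955)
  (0,1): δ = 100.40°  ·
  (0,2): δ = 5.49°  ✓
  (0,3): δ = 25.03°  ✓
  (0,4): δ = 127.34°  ·
  (1,2): δ = 74.11°  ·
  (1,3): δ = 54.57°  ·
  (1,4): δ = 47.74°  ✓
  (2,3): δ = 160.47°  ·
  (2,4): δ = 58.16°  ·
  (3,4): δ = 77.69°  ·
antipodal pairs: 3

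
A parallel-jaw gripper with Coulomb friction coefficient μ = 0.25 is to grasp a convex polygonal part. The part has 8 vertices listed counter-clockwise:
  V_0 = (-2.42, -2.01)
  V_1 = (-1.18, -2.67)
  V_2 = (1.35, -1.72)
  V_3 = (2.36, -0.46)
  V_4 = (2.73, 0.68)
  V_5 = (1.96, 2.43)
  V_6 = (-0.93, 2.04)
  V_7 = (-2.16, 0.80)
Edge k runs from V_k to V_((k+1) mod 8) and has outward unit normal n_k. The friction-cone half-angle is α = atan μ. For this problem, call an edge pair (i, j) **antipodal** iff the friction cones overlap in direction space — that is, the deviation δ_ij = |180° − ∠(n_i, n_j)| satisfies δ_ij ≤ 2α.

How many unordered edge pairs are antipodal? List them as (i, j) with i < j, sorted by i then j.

α = atan 0.25 = 14.04°;  2α = 28.07°
n_0 = (-0.4698, -0.8827)
n_1 = (+0.3515, -0.9362)
n_2 = (+0.7803, -0.6254)
n_3 = (+0.9512, -0.3087)
n_4 = (+0.9153, +0.4027)
n_5 = (-0.1337, +0.9910)
n_6 = (-0.7100, +0.7042)
n_7 = (-0.9957, +0.0921)
  (0,1): δ = 131.39°  ·
  (0,2): δ = 100.69°  ·
  (0,3): δ = 79.96°  ·
  (0,4): δ = 38.23°  ·
  (0,5): δ = 35.71°  ·
  (0,6): δ = 73.26°  ·
  (0,7): δ = 112.74°  ·
  (1,2): δ = 149.30°  ·
  (1,3): δ = 128.56°  ·
  (1,4): δ = 86.83°  ·
  (1,5): δ = 12.90°  ✓
  (1,6): δ = 24.65°  ✓
  (1,7): δ = 64.13°  ·
  (2,3): δ = 159.27°  ·
  (2,4): δ = 117.54°  ·
  (2,5): δ = 43.60°  ·
  (2,6): δ = 6.05°  ✓
  (2,7): δ = 33.43°  ·
  (3,4): δ = 138.27°  ·
  (3,5): δ = 64.33°  ·
  (3,6): δ = 26.79°  ✓
  (3,7): δ = 12.70°  ✓
  (4,5): δ = 106.06°  ·
  (4,6): δ = 68.52°  ·
  (4,7): δ = 29.04°  ·
  (5,6): δ = 142.45°  ·
  (5,7): δ = 102.97°  ·
  (6,7): δ = 140.52°  ·
antipodal pairs: 5

count = 5; pairs: (1,5), (1,6), (2,6), (3,6), (3,7)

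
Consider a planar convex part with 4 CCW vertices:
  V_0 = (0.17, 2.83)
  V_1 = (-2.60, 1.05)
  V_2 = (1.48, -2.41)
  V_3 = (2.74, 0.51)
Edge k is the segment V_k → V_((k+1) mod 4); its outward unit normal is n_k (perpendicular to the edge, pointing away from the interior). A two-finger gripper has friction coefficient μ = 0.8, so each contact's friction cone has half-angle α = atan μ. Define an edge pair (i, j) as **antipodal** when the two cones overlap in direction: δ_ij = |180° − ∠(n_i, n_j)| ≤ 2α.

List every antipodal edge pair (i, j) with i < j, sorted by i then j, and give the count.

α = atan 0.8 = 38.66°;  2α = 77.32°
n_0 = (-0.5406, +0.8413)
n_1 = (-0.6468, -0.7627)
n_2 = (+0.9182, -0.3962)
n_3 = (+0.6701, +0.7423)
  (0,1): δ = 73.02°  ✓
  (0,2): δ = 33.93°  ✓
  (0,3): δ = 105.20°  ·
  (1,2): δ = 73.04°  ✓
  (1,3): δ = 1.77°  ✓
  (2,3): δ = 108.73°  ·
antipodal pairs: 4

count = 4; pairs: (0,1), (0,2), (1,2), (1,3)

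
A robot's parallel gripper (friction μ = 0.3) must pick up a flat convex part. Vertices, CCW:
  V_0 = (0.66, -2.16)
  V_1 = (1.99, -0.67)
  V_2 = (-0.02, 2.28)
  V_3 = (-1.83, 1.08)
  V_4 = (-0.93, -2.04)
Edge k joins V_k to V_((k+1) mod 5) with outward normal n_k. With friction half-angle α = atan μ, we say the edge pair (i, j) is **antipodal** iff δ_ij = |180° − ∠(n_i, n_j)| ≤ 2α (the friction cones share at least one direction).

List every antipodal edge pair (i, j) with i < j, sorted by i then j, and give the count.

count = 2; pairs: (0,2), (1,3)

α = atan 0.3 = 16.70°;  2α = 33.40°
n_0 = (+0.7460, -0.6659)
n_1 = (+0.8264, +0.5631)
n_2 = (-0.5526, +0.8335)
n_3 = (-0.9608, -0.2772)
n_4 = (-0.0753, -0.9972)
  (0,1): δ = 103.98°  ·
  (0,2): δ = 14.70°  ✓
  (0,3): δ = 57.84°  ·
  (0,4): δ = 127.44°  ·
  (1,2): δ = 90.73°  ·
  (1,3): δ = 18.18°  ✓
  (1,4): δ = 51.42°  ·
  (2,3): δ = 107.45°  ·
  (2,4): δ = 37.86°  ·
  (3,4): δ = 110.41°  ·
antipodal pairs: 2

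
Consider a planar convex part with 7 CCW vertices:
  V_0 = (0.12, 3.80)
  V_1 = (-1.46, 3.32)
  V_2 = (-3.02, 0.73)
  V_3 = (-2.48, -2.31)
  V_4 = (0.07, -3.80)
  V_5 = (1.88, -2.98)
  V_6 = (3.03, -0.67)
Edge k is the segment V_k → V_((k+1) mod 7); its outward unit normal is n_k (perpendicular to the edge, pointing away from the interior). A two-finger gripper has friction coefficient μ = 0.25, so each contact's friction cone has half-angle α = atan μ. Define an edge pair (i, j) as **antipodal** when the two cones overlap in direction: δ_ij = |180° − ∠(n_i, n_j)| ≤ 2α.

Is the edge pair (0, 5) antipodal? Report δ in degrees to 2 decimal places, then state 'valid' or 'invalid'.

δ = 46.64°, invalid

α = atan 0.25 = 14.04°;  2α = 28.07°
edge 0: e_0 = (-1.58, -0.48);  n_0 = (-0.2907, +0.9568)
edge 5: e_5 = (+1.15, +2.31);  n_5 = (+0.8952, -0.4457)
∠(n_0, n_5) = 133.36°
δ = |180° − 133.36°| = 46.64°
46.64° > 2α = 28.07°  →  invalid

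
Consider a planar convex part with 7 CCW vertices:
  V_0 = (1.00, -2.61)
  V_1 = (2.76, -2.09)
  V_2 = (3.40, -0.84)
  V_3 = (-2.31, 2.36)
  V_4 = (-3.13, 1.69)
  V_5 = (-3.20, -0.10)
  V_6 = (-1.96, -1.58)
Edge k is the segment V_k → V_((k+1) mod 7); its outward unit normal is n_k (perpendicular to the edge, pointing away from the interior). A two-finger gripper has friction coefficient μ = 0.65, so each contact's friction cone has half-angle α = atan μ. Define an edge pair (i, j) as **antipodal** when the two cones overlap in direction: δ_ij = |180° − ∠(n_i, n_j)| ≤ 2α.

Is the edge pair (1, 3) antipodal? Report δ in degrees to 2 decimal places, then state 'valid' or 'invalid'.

δ = 23.64°, valid

α = atan 0.65 = 33.02°;  2α = 66.05°
edge 1: e_1 = (+0.64, +1.25);  n_1 = (+0.8901, -0.4557)
edge 3: e_3 = (-0.82, -0.67);  n_3 = (-0.6327, +0.7744)
∠(n_1, n_3) = 156.36°
δ = |180° − 156.36°| = 23.64°
23.64° ≤ 2α = 66.05°  →  valid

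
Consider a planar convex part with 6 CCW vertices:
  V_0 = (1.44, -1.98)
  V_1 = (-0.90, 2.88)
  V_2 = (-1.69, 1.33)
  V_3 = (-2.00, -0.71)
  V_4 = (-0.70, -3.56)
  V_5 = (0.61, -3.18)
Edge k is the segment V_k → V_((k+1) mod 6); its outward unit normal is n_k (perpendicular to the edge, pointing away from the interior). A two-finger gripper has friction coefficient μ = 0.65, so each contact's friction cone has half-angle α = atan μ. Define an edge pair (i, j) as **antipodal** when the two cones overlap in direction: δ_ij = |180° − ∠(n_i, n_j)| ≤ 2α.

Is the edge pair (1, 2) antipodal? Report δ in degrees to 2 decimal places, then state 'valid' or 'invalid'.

α = atan 0.65 = 33.02°;  2α = 66.05°
edge 1: e_1 = (-0.79, -1.55);  n_1 = (-0.8910, +0.4541)
edge 2: e_2 = (-0.31, -2.04);  n_2 = (-0.9887, +0.1502)
∠(n_1, n_2) = 18.37°
δ = |180° − 18.37°| = 161.63°
161.63° > 2α = 66.05°  →  invalid

δ = 161.63°, invalid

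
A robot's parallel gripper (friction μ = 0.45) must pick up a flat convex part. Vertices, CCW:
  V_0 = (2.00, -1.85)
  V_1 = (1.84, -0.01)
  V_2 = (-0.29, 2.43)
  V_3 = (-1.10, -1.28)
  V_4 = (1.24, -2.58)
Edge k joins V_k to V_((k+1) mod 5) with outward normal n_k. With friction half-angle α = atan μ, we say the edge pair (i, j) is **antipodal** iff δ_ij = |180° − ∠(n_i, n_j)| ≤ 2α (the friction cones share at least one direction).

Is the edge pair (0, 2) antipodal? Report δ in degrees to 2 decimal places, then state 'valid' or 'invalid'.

α = atan 0.45 = 24.23°;  2α = 48.46°
edge 0: e_0 = (-0.16, +1.84);  n_0 = (+0.9962, +0.0866)
edge 2: e_2 = (-0.81, -3.71);  n_2 = (-0.9770, +0.2133)
∠(n_0, n_2) = 162.71°
δ = |180° − 162.71°| = 17.29°
17.29° ≤ 2α = 48.46°  →  valid

δ = 17.29°, valid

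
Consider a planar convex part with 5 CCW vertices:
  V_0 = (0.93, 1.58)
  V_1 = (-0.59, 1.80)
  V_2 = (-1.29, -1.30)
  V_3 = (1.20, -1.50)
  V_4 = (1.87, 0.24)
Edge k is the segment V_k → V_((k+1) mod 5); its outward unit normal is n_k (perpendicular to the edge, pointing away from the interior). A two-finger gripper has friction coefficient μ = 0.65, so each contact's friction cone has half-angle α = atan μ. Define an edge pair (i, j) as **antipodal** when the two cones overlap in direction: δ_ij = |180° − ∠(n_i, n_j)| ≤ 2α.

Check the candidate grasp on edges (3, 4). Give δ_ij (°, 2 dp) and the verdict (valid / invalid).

δ = 123.89°, invalid

α = atan 0.65 = 33.02°;  2α = 66.05°
edge 3: e_3 = (+0.67, +1.74);  n_3 = (+0.9332, -0.3593)
edge 4: e_4 = (-0.94, +1.34);  n_4 = (+0.8187, +0.5743)
∠(n_3, n_4) = 56.11°
δ = |180° − 56.11°| = 123.89°
123.89° > 2α = 66.05°  →  invalid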